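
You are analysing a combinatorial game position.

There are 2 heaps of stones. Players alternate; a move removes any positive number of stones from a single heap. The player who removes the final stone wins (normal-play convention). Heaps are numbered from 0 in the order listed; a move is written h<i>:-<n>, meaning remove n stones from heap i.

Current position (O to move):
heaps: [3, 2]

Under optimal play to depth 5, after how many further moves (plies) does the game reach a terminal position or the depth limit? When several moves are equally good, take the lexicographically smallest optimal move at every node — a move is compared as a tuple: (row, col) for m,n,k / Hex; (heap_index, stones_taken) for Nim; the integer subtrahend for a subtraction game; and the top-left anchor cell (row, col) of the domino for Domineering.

p1 O@[(3,2)]: h0:-1[(2,2)]+1* h0:-2[(1,2)]-1 h0:-3[(0,2)]-1 h1:-1[(3,1)]-1 h1:-2[(3,0)]-1
p2 X@[(2,2)]: h0:-1[(1,2)]-1* h0:-2[(0,2)]-1 h1:-1[(2,1)]-1 h1:-2[(2,0)]-1
p3 O@[(1,2)]: h0:-1[(0,2)]-1 h1:-1[(1,1)]+1* h1:-2[(1,0)]-1
p4 X@[(1,1)]: h0:-1[(0,1)]-1* h1:-1[(1,0)]-1
p5 O@[(0,1)]: h1:-1[(0,0)]+1*
p6 X@[(0,0)] terminal -1; root [(3,2)] d5

PV length from [(3,2)]: 5 plies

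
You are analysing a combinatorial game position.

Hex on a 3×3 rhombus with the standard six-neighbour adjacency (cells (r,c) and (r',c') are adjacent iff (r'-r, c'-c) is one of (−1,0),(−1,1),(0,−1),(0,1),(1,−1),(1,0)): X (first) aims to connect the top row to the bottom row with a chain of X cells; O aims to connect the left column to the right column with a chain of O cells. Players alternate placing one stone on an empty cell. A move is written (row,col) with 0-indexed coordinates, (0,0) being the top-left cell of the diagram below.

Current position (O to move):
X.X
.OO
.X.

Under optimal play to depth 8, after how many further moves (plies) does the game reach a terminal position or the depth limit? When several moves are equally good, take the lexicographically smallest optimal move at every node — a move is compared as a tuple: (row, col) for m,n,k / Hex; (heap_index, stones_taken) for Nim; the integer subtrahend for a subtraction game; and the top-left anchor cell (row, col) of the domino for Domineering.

PV length from [X.X/.OO/.X.]: 3 plies

[X.X/.OO/.X.] O move#1: (0,1):+1/XOX/.OO/.X.*, (1,0):+1/X.X/OOO/.X., (2,0):+1/X.X/.OO/OX., (2,2):+1/X.X/.OO/.XO
[XOX/.OO/.X.] X move#2: (1,0):-1/XOX/XOO/.X.*, (2,0):-1/XOX/.OO/XX., (2,2):-1/XOX/.OO/.XX
[XOX/XOO/.X.] O move#3: (2,0):+1/XOX/XOO/OX.*, (2,2):-1/XOX/XOO/.XO
[XOX/XOO/OX.] end (terminal -1, X#4); searched X.X/.OO/.X. to 8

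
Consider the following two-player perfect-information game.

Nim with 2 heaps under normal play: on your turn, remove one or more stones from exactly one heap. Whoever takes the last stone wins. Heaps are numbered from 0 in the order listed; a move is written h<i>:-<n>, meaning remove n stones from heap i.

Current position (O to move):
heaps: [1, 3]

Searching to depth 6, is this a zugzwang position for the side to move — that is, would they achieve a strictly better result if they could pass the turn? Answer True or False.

zugzwang((1,3), O) = False

ply 1, O at (1,3) | h0:-1=-1→(0,3); h1:-1=-1→(1,2); h1:-2=+1→(1,1)*; h1:-3=-1→(1,0)
ply 2, X at (1,1) | h0:-1=-1→(0,1)*; h1:-1=-1→(1,0)
ply 3, O at (0,1) | h1:-1=+1→(0,0)*
ply 4: (0,0) is terminal -1 (X); from (1,3) depth 6
suppose O passes — search the same position with X to move:
pass> ply 1, X at (1,3) | h0:-1=-1→(0,3); h1:-1=-1→(1,2); h1:-2=+1→(1,1)*; h1:-3=-1→(1,0)
pass> ply 2, O at (1,1) | h0:-1=-1→(0,1)*; h1:-1=-1→(1,0)
pass> ply 3, X at (0,1) | h1:-1=+1→(0,0)*
pass> ply 4: (0,0) is terminal -1 (O); from (1,3) depth 6
for O: play +1, pass -1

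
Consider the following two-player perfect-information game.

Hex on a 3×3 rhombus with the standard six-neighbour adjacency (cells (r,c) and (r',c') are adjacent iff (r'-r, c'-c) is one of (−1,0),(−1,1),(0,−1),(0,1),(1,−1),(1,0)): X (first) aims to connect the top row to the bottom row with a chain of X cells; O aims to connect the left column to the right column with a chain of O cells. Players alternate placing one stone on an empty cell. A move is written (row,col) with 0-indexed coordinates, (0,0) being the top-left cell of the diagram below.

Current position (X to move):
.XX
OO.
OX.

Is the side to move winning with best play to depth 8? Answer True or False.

X winning at [.XX/OO./OX.]: True

ply 1, X at .XX/OO./OX. | (0,0)=-1→XXX/OO./OX.; (1,2)=+1→.XX/OOX/OX.*; (2,2)=-1→.XX/OO./OXX
ply 2: .XX/OOX/OX. is terminal -1 (O); from .XX/OO./OX. depth 8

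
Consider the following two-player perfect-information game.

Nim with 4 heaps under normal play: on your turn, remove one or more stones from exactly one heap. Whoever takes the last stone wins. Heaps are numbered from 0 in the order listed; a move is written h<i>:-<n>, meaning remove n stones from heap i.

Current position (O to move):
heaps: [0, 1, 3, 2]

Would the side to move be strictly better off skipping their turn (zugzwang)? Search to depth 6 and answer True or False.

[(0,1,3,2)] O move#1: h1:-1:-1/(0,0,3,2)*, h2:-1:-1/(0,1,2,2), h2:-2:-1/(0,1,1,2), h2:-3:-1/(0,1,0,2), h3:-1:-1/(0,1,3,1), h3:-2:-1/(0,1,3,0)
[(0,0,3,2)] X move#2: h2:-1:+1/(0,0,2,2)*, h2:-2:-1/(0,0,1,2), h2:-3:-1/(0,0,0,2), h3:-1:-1/(0,0,3,1), h3:-2:-1/(0,0,3,0)
[(0,0,2,2)] O move#3: h2:-1:-1/(0,0,1,2)*, h2:-2:-1/(0,0,0,2), h3:-1:-1/(0,0,2,1), h3:-2:-1/(0,0,2,0)
[(0,0,1,2)] X move#4: h2:-1:-1/(0,0,0,2), h3:-1:+1/(0,0,1,1)*, h3:-2:-1/(0,0,1,0)
[(0,0,1,1)] O move#5: h2:-1:-1/(0,0,0,1)*, h3:-1:-1/(0,0,1,0)
[(0,0,0,1)] X move#6: h3:-1:+1/(0,0,0,0)*
[(0,0,0,0)] end (terminal -1, O#7); searched (0,1,3,2) to 6
suppose O passes — search the same position with X to move:
pass> [(0,1,3,2)] X move#1: h1:-1:-1/(0,0,3,2)*, h2:-1:-1/(0,1,2,2), h2:-2:-1/(0,1,1,2), h2:-3:-1/(0,1,0,2), h3:-1:-1/(0,1,3,1), h3:-2:-1/(0,1,3,0)
pass> [(0,0,3,2)] O move#2: h2:-1:+1/(0,0,2,2)*, h2:-2:-1/(0,0,1,2), h2:-3:-1/(0,0,0,2), h3:-1:-1/(0,0,3,1), h3:-2:-1/(0,0,3,0)
pass> [(0,0,2,2)] X move#3: h2:-1:-1/(0,0,1,2)*, h2:-2:-1/(0,0,0,2), h3:-1:-1/(0,0,2,1), h3:-2:-1/(0,0,2,0)
pass> [(0,0,1,2)] O move#4: h2:-1:-1/(0,0,0,2), h3:-1:+1/(0,0,1,1)*, h3:-2:-1/(0,0,1,0)
pass> [(0,0,1,1)] X move#5: h2:-1:-1/(0,0,0,1)*, h3:-1:-1/(0,0,1,0)
pass> [(0,0,0,1)] O move#6: h3:-1:+1/(0,0,0,0)*
pass> [(0,0,0,0)] end (terminal -1, X#7); searched (0,1,3,2) to 6
for O: play -1, pass +1

zugzwang((0,1,3,2), O) = True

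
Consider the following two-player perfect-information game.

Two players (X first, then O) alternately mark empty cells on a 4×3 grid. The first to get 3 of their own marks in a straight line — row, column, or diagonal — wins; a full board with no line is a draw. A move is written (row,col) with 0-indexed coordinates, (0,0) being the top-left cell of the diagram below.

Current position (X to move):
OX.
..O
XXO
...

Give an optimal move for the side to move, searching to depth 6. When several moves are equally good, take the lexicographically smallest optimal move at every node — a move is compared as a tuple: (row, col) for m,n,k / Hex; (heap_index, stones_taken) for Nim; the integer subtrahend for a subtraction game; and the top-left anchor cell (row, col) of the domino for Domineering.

X's best at [OX./..O/XXO/...]: (1,1)

[OX./..O/XXO/...] X move#1: (0,2):-1/OXX/..O/XXO/..., (1,0):-1/OX./X.O/XXO/..., (1,1):+1/OX./.XO/XXO/...*, (3,0):-1/OX./..O/XXO/X.., (3,1):-1/OX./..O/XXO/.X., (3,2):-1/OX./..O/XXO/..X
[OX./.XO/XXO/...] end (terminal -1, O#2); searched OX./..O/XXO/... to 6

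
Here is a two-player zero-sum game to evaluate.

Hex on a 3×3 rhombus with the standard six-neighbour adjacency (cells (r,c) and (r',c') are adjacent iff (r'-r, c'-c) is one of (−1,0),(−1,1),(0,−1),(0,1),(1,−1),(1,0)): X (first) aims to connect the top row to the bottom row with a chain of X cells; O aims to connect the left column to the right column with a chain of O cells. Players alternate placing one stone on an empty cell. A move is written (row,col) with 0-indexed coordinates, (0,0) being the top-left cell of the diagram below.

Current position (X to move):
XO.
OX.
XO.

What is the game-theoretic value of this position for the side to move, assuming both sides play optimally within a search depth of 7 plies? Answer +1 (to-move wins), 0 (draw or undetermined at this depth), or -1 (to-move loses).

value(XO./OX./XO., X) = +1

[XO./OX./XO.] X move#1: (0,2):+1/XOX/OX./XO.*, (1,2):-1/XO./OXX/XO., (2,2):-1/XO./OX./XOX
[XOX/OX./XO.] end (terminal -1, O#2); searched XO./OX./XO. to 7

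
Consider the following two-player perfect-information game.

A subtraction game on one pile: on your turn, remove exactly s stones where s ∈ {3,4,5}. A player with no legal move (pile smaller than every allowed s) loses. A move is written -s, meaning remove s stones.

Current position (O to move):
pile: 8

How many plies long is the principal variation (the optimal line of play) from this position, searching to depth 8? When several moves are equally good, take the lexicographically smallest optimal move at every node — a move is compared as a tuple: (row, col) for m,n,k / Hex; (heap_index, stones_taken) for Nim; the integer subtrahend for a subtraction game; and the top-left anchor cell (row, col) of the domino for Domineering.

PV length from [8]: 2 plies

ply 1, O at 8 | -3=-1→5*; -4=-1→4; -5=-1→3
ply 2, X at 5 | -3=+1→2*; -4=+1→1; -5=+1→0
ply 3: 2 is terminal -1 (O); from 8 depth 8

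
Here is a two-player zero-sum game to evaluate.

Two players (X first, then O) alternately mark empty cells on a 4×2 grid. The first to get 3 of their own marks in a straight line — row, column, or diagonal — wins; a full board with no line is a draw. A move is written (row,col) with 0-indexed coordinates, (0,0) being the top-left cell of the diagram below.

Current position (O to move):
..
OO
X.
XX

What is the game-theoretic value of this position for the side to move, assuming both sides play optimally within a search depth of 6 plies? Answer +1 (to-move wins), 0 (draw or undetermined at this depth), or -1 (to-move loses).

ply 1, O at ../OO/X./XX | (0,0)=+0→O./OO/X./XX*; (0,1)=+0→.O/OO/X./XX; (2,1)=+0→../OO/XO/XX
ply 2, X at O./OO/X./XX | (0,1)=+0→OX/OO/X./XX*; (2,1)=+0→O./OO/XX/XX
ply 3, O at OX/OO/X./XX | (2,1)=+0→OX/OO/XO/XX*
ply 4: OX/OO/XO/XX is terminal +0 (X); from ../OO/X./XX depth 6

value(../OO/X./XX, O) = 0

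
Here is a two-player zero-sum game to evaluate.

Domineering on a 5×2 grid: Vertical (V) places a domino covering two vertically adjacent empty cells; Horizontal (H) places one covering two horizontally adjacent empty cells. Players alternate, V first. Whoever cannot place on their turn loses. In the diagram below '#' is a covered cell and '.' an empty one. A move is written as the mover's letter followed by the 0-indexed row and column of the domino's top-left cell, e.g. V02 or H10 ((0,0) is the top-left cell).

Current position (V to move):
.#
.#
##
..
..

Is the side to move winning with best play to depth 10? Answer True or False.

[.#/.#/##/../..] V move#1: V00:-1/##/##/##/../.., V30:+1/.#/.#/##/#./#.*, V31:+1/.#/.#/##/.#/.#
[.#/.#/##/#./#.] end (terminal -1, H#2); searched .#/.#/##/../.. to 10

V winning at [.#/.#/##/../..]: True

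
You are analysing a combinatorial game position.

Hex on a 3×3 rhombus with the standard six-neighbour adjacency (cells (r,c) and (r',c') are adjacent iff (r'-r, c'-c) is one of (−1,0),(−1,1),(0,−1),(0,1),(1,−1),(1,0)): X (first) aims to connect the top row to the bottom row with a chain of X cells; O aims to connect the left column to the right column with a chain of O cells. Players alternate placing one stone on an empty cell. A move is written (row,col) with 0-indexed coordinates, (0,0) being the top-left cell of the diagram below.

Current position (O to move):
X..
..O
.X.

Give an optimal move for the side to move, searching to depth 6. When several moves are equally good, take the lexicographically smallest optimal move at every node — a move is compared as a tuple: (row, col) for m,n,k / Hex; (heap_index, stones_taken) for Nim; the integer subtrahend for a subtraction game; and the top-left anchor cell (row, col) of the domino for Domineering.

O's best at [X../..O/.X.]: (1,1)

ply 1, O at X../..O/.X. | (0,1)=-1→XO./..O/.X.; (0,2)=-1→X.O/..O/.X.; (1,0)=-1→X../O.O/.X.; (1,1)=+1→X../.OO/.X.*; (2,0)=-1→X../..O/OX.; (2,2)=-1→X../..O/.XO
ply 2, X at X../.OO/.X. | (0,1)=-1→XX./.OO/.X.*; (0,2)=-1→X.X/.OO/.X.; (1,0)=-1→X../XOO/.X.; (2,0)=-1→X../.OO/XX.; (2,2)=-1→X../.OO/.XX
ply 3, O at XX./.OO/.X. | (0,2)=+1→XXO/.OO/.X.*; (1,0)=+1→XX./OOO/.X.; (2,0)=+1→XX./.OO/OX.; (2,2)=+1→XX./.OO/.XO
ply 4, X at XXO/.OO/.X. | (1,0)=-1→XXO/XOO/.X.*; (2,0)=-1→XXO/.OO/XX.; (2,2)=-1→XXO/.OO/.XX
ply 5, O at XXO/XOO/.X. | (2,0)=+1→XXO/XOO/OX.*; (2,2)=-1→XXO/XOO/.XO
ply 6: XXO/XOO/OX. is terminal -1 (X); from X../..O/.X. depth 6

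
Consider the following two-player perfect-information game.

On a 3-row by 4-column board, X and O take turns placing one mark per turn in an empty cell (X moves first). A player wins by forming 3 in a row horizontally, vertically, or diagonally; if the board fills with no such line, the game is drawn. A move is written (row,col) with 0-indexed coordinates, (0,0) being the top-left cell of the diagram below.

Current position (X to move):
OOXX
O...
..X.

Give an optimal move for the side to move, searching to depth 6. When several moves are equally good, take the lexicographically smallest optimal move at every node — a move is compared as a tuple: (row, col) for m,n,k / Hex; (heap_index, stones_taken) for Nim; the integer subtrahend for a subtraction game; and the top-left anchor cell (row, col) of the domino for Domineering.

X's best at [OOXX/O.../..X.]: (1,2)

[OOXX/O.../..X.] X move#1: (1,1):-1/OOXX/OX../..X., (1,2):+1/OOXX/O.X./..X.*, (1,3):-1/OOXX/O..X/..X., (2,0):+1/OOXX/O.../X.X., (2,1):-1/OOXX/O.../.XX., (2,3):-1/OOXX/O.../..XX
[OOXX/O.X./..X.] end (terminal -1, O#2); searched OOXX/O.../..X. to 6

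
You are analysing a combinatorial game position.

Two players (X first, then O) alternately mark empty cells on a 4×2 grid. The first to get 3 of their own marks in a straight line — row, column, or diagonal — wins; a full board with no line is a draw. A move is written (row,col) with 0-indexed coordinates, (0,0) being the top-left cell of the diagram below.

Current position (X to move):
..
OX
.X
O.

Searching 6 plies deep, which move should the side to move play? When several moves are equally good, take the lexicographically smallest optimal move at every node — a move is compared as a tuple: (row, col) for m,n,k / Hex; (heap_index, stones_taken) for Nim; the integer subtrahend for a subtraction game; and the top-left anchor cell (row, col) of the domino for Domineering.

X's best at [../OX/.X/O.]: (0,1)

ply 1, X at ../OX/.X/O. | (0,0)=-1→X./OX/.X/O.; (0,1)=+1→.X/OX/.X/O.*; (2,0)=+1→../OX/XX/O.; (3,1)=+1→../OX/.X/OX
ply 2: .X/OX/.X/O. is terminal -1 (O); from ../OX/.X/O. depth 6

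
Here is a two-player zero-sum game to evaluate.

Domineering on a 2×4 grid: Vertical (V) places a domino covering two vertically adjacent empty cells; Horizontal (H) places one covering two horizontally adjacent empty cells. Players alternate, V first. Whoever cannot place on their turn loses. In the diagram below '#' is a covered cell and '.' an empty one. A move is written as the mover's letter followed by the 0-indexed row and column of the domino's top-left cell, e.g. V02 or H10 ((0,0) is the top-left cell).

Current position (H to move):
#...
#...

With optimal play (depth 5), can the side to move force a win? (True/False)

H winning at [#.../#...]: True

p1 H@[#.../#...]: H01[###./#...]+1* H02[#.##/#...]+1 H11[#.../###.]+1 H12[#.../#.##]+1
p2 V@[###./#...]: V03[####/#..#]-1*
p3 H@[####/#..#]: H11[####/####]+1*
p4 V@[####/####] terminal -1; root [#.../#...] d5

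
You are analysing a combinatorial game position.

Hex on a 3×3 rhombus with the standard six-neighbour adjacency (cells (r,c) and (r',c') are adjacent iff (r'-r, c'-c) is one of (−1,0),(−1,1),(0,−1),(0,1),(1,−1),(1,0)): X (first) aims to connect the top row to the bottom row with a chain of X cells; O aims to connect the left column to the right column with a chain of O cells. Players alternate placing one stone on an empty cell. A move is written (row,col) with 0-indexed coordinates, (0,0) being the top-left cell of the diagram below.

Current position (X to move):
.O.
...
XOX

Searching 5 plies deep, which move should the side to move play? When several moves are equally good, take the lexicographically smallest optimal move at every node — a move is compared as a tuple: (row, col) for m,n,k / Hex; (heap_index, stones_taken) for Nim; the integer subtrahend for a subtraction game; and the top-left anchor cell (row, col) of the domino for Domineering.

ply 1, X at .O./.../XOX | (0,0)=+1→XO./.../XOX*; (0,2)=+1→.OX/.../XOX; (1,0)=+1→.O./X../XOX; (1,1)=-1→.O./.X./XOX; (1,2)=-1→.O./..X/XOX
ply 2, O at XO./.../XOX | (0,2)=-1→XOO/.../XOX*; (1,0)=-1→XO./O../XOX; (1,1)=-1→XO./.O./XOX; (1,2)=-1→XO./..O/XOX
ply 3, X at XOO/.../XOX | (1,0)=+1→XOO/X../XOX*; (1,1)=-1→XOO/.X./XOX; (1,2)=-1→XOO/..X/XOX
ply 4: XOO/X../XOX is terminal -1 (O); from .O./.../XOX depth 5

X's best at [.O./.../XOX]: (0,0)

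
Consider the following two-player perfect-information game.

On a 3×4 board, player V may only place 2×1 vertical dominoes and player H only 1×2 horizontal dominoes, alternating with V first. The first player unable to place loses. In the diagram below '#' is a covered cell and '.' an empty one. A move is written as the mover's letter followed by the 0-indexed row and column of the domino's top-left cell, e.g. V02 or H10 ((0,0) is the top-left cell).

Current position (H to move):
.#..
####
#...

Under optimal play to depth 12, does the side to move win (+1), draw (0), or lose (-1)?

value(.#../####/#..., H) = +1

[.#../####/#...] H move#1: H02:+1/.###/####/#...*, H21:+1/.#../####/###., H22:+1/.#../####/#.##
[.###/####/#...] end (terminal -1, V#2); searched .#../####/#... to 12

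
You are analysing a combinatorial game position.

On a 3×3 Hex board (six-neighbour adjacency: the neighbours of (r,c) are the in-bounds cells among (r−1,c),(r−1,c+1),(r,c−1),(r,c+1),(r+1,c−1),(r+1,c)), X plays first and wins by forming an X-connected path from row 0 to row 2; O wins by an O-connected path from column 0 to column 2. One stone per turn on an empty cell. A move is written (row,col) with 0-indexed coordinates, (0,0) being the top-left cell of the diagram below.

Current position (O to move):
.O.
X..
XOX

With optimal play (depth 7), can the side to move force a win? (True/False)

O winning at [.O./X../XOX]: False

[.O./X../XOX] O move#1: (0,0):-1/OO./X../XOX*, (0,2):-1/.OO/X../XOX, (1,1):-1/.O./XO./XOX, (1,2):-1/.O./X.O/XOX
[OO./X../XOX] X move#2: (0,2):+1/OOX/X../XOX*, (1,1):-1/OO./XX./XOX, (1,2):-1/OO./X.X/XOX
[OOX/X../XOX] O move#3: (1,1):-1/OOX/XO./XOX*, (1,2):-1/OOX/X.O/XOX
[OOX/XO./XOX] X move#4: (1,2):+1/OOX/XOX/XOX*
[OOX/XOX/XOX] end (terminal -1, O#5); searched .O./X../XOX to 7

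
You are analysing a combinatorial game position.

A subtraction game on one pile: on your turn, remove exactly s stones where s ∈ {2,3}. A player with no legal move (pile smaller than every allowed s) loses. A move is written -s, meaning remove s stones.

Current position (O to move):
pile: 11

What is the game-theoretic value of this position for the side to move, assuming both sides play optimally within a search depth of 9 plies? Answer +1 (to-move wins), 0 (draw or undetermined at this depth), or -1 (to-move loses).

p1 O@[11]: -2[9]-1* -3[8]-1
p2 X@[9]: -2[7]-1 -3[6]+1*
p3 O@[6]: -2[4]-1* -3[3]-1
p4 X@[4]: -2[2]-1 -3[1]+1*
p5 O@[1] terminal -1; root [11] d9

value(11, O) = -1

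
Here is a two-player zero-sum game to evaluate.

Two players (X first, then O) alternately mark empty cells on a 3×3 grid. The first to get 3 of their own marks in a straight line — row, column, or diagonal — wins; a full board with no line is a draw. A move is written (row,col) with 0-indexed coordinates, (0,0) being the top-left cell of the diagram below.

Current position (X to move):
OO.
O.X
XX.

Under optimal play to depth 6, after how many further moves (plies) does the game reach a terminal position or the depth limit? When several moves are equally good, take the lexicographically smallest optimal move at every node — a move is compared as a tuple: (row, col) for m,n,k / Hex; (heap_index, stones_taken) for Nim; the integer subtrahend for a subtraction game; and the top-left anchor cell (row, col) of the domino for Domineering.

PV length from [OO./O.X/XX.]: 3 plies

ply 1, X at OO./O.X/XX. | (0,2)=+1→OOX/O.X/XX.*; (1,1)=-1→OO./OXX/XX.; (2,2)=+1→OO./O.X/XXX
ply 2, O at OOX/O.X/XX. | (1,1)=-1→OOX/OOX/XX.*; (2,2)=-1→OOX/O.X/XXO
ply 3, X at OOX/OOX/XX. | (2,2)=+1→OOX/OOX/XXX*
ply 4: OOX/OOX/XXX is terminal -1 (O); from OO./O.X/XX. depth 6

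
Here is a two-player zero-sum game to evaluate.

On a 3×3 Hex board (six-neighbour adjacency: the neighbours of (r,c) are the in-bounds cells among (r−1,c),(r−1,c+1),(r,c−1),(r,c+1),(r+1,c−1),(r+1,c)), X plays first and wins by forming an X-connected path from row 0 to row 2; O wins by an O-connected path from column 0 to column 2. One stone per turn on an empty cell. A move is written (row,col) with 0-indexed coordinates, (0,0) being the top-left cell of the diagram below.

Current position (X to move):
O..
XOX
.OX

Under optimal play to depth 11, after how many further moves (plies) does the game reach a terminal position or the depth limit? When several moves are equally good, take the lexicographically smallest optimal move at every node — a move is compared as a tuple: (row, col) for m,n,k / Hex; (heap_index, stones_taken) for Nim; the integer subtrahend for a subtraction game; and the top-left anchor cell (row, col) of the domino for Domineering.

PV length from [O../XOX/.OX]: 3 plies

[O../XOX/.OX] X move#1: (0,1):+1/OX./XOX/.OX*, (0,2):+1/O.X/XOX/.OX, (2,0):+1/O../XOX/XOX
[OX./XOX/.OX] O move#2: (0,2):-1/OXO/XOX/.OX*, (2,0):-1/OX./XOX/OOX
[OXO/XOX/.OX] X move#3: (2,0):+1/OXO/XOX/XOX*
[OXO/XOX/XOX] end (terminal -1, O#4); searched O../XOX/.OX to 11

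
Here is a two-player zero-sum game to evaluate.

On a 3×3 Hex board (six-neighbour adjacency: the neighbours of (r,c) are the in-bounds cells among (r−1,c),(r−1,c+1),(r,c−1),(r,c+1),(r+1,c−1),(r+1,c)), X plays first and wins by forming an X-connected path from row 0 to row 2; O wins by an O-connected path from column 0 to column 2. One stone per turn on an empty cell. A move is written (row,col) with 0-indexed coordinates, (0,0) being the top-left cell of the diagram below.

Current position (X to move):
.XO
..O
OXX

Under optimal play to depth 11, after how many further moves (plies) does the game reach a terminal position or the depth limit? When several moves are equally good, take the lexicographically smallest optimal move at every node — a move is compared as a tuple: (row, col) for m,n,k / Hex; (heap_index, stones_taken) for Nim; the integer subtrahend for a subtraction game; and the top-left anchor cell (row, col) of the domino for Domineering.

PV length from [.XO/..O/OXX]: 1 ply

p1 X@[.XO/..O/OXX]: (0,0)[XXO/..O/OXX]-1 (1,0)[.XO/X.O/OXX]-1 (1,1)[.XO/.XO/OXX]+1*
p2 O@[.XO/.XO/OXX] terminal -1; root [.XO/..O/OXX] d11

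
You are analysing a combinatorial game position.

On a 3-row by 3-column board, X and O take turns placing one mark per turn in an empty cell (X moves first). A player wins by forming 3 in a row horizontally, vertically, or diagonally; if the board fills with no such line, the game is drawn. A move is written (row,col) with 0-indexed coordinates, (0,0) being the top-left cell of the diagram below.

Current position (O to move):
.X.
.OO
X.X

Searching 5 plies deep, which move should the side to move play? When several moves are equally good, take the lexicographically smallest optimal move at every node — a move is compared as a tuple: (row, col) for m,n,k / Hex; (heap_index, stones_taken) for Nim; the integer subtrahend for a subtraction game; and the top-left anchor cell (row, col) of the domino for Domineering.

O's best at [.X./.OO/X.X]: (1,0)

ply 1, O at .X./.OO/X.X | (0,0)=-1→OX./.OO/X.X; (0,2)=-1→.XO/.OO/X.X; (1,0)=+1→.X./OOO/X.X*; (2,1)=+0→.X./.OO/XOX
ply 2: .X./OOO/X.X is terminal -1 (X); from .X./.OO/X.X depth 5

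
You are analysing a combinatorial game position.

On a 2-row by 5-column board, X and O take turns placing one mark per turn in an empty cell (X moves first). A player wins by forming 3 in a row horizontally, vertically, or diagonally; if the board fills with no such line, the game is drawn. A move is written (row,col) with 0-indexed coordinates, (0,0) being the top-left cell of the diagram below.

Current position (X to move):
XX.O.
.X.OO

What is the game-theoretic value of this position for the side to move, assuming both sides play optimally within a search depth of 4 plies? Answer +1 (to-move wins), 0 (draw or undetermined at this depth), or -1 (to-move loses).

value(XX.O./.X.OO, X) = +1

p1 X@[XX.O./.X.OO]: (0,2)[XXXO./.X.OO]+1* (0,4)[XX.OX/.X.OO]-1 (1,0)[XX.O./XX.OO]-1 (1,2)[XX.O./.XXOO]+1
p2 O@[XXXO./.X.OO] terminal -1; root [XX.O./.X.OO] d4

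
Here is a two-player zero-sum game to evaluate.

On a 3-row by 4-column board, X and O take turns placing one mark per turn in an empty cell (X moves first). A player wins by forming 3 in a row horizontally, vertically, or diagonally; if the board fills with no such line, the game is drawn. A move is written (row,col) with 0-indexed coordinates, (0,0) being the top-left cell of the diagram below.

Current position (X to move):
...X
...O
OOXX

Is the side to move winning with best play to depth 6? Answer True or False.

X winning at [...X/...O/OOXX]: True

[...X/...O/OOXX] X move#1: (0,0):-1/X..X/...O/OOXX, (0,1):+1/.X.X/...O/OOXX*, (0,2):+1/..XX/...O/OOXX, (1,0):-1/...X/X..O/OOXX, (1,1):+0/...X/.X.O/OOXX, (1,2):+1/...X/..XO/OOXX
[.X.X/...O/OOXX] O move#2: (0,0):-1/OX.X/...O/OOXX*, (0,2):-1/.XOX/...O/OOXX, (1,0):-1/.X.X/O..O/OOXX, (1,1):-1/.X.X/.O.O/OOXX, (1,2):-1/.X.X/..OO/OOXX
[OX.X/...O/OOXX] X move#3: (0,2):+1/OXXX/...O/OOXX*, (1,0):+1/OX.X/X..O/OOXX, (1,1):-1/OX.X/.X.O/OOXX, (1,2):+1/OX.X/..XO/OOXX
[OXXX/...O/OOXX] end (terminal -1, O#4); searched ...X/...O/OOXX to 6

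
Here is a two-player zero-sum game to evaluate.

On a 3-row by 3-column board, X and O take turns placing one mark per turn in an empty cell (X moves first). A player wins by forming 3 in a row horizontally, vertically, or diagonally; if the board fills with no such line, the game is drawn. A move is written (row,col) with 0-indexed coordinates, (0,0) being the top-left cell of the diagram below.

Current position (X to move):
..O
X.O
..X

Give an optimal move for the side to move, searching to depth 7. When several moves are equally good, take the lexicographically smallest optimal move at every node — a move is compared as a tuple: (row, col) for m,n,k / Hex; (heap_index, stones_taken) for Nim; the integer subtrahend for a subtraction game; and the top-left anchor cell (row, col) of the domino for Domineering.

X's best at [..O/X.O/..X]: (0,0)

[..O/X.O/..X] X move#1: (0,0):+1/X.O/X.O/..X*, (0,1):+1/.XO/X.O/..X, (1,1):+0/..O/XXO/..X, (2,0):+1/..O/X.O/X.X, (2,1):+1/..O/X.O/.XX
[X.O/X.O/..X] O move#2: (0,1):-1/XOO/X.O/..X*, (1,1):-1/X.O/XOO/..X, (2,0):-1/X.O/X.O/O.X, (2,1):-1/X.O/X.O/.OX
[XOO/X.O/..X] X move#3: (1,1):+1/XOO/XXO/..X*, (2,0):+1/XOO/X.O/X.X, (2,1):+1/XOO/X.O/.XX
[XOO/XXO/..X] end (terminal -1, O#4); searched ..O/X.O/..X to 7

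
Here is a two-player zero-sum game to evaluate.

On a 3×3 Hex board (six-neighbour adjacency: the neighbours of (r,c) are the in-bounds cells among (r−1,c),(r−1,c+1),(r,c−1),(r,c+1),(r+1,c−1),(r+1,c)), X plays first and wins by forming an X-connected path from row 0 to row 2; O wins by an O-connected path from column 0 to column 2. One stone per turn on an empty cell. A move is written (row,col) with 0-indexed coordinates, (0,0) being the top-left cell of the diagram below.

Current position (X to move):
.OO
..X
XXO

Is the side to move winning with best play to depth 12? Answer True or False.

X winning at [.OO/..X/XXO]: False

[.OO/..X/XXO] X move#1: (0,0):-1/XOO/..X/XXO*, (1,0):-1/.OO/X.X/XXO, (1,1):-1/.OO/.XX/XXO
[XOO/..X/XXO] O move#2: (1,0):+1/XOO/O.X/XXO*, (1,1):-1/XOO/.OX/XXO
[XOO/O.X/XXO] end (terminal -1, X#3); searched .OO/..X/XXO to 12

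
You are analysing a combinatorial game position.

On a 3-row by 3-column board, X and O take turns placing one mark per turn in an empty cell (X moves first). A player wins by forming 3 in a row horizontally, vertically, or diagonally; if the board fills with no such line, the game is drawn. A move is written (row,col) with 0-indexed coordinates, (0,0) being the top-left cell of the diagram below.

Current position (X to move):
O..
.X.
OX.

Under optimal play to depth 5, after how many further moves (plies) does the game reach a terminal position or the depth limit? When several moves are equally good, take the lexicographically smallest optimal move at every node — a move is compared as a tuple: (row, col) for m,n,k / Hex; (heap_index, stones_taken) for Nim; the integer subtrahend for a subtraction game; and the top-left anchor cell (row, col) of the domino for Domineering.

PV length from [O../.X./OX.]: 1 ply

ply 1, X at O../.X./OX. | (0,1)=+1→OX./.X./OX.*; (0,2)=-1→O.X/.X./OX.; (1,0)=+1→O../XX./OX.; (1,2)=-1→O../.XX/OX.; (2,2)=-1→O../.X./OXX
ply 2: OX./.X./OX. is terminal -1 (O); from O../.X./OX. depth 5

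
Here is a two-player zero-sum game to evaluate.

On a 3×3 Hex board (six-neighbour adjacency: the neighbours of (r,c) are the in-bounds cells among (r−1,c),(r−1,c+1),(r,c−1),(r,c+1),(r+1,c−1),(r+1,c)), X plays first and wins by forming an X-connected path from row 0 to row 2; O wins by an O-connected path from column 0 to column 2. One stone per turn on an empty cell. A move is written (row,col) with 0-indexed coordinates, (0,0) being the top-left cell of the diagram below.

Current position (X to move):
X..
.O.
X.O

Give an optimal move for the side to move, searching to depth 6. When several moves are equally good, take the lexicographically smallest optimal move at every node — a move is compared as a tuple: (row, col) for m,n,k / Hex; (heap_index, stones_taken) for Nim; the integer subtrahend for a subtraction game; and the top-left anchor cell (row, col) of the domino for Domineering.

X's best at [X../.O./X.O]: (1,0)

p1 X@[X../.O./X.O]: (0,1)[XX./.O./X.O]-1 (0,2)[X.X/.O./X.O]-1 (1,0)[X../XO./X.O]+1* (1,2)[X../.OX/X.O]-1 (2,1)[X../.O./XXO]-1
p2 O@[X../XO./X.O] terminal -1; root [X../.O./X.O] d6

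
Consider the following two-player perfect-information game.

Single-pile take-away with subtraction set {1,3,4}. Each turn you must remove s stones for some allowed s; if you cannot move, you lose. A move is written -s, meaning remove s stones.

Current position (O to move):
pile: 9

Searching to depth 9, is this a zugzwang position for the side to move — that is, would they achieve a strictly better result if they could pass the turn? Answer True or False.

p1 O@[9]: -1[8]-1* -3[6]-1 -4[5]-1
p2 X@[8]: -1[7]+1* -3[5]-1 -4[4]-1
p3 O@[7]: -1[6]-1* -3[4]-1 -4[3]-1
p4 X@[6]: -1[5]-1 -3[3]-1 -4[2]+1*
p5 O@[2]: -1[1]-1*
p6 X@[1]: -1[0]+1*
p7 O@[0] terminal -1; root [9] d9
if O skipped the turn, X would face:
~ p1 X@[9]: -1[8]-1* -3[6]-1 -4[5]-1
~ p2 O@[8]: -1[7]+1* -3[5]-1 -4[4]-1
~ p3 X@[7]: -1[6]-1* -3[4]-1 -4[3]-1
~ p4 O@[6]: -1[5]-1 -3[3]-1 -4[2]+1*
~ p5 X@[2]: -1[1]-1*
~ p6 O@[1]: -1[0]+1*
~ p7 X@[0] terminal -1; root [9] d9
compare (O): move=-1 vs pass=+1

zugzwang(9, O) = True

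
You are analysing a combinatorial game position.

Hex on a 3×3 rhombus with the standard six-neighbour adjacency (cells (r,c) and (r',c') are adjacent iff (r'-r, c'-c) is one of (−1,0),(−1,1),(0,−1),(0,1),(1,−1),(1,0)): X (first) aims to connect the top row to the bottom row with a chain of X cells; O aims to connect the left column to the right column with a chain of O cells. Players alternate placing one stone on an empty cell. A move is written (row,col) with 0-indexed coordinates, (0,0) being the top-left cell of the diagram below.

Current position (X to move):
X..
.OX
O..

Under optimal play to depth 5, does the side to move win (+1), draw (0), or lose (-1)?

ply 1, X at X../.OX/O.. | (0,1)=-1→XX./.OX/O..; (0,2)=+1→X.X/.OX/O..*; (1,0)=-1→X../XOX/O..; (2,1)=-1→X../.OX/OX.; (2,2)=-1→X../.OX/O.X
ply 2, O at X.X/.OX/O.. | (0,1)=-1→XOX/.OX/O..*; (1,0)=-1→X.X/OOX/O..; (2,1)=-1→X.X/.OX/OO.; (2,2)=-1→X.X/.OX/O.O
ply 3, X at XOX/.OX/O.. | (1,0)=+1→XOX/XOX/O..*; (2,1)=+1→XOX/.OX/OX.; (2,2)=+1→XOX/.OX/O.X
ply 4, O at XOX/XOX/O.. | (2,1)=-1→XOX/XOX/OO.*; (2,2)=-1→XOX/XOX/O.O
ply 5, X at XOX/XOX/OO. | (2,2)=+1→XOX/XOX/OOX*
ply 6: XOX/XOX/OOX is terminal -1 (O); from X../.OX/O.. depth 5

value(X../.OX/O.., X) = +1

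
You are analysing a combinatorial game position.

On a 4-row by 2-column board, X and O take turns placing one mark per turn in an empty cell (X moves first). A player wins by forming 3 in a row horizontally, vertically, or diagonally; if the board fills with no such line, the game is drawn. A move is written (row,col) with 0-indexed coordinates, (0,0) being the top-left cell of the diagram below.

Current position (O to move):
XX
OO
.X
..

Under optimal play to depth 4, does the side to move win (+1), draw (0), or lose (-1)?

value(XX/OO/.X/.., O) = 0

[XX/OO/.X/..] O move#1: (2,0):+0/XX/OO/OX/..*, (3,0):+0/XX/OO/.X/O., (3,1):+0/XX/OO/.X/.O
[XX/OO/OX/..] X move#2: (3,0):+0/XX/OO/OX/X.*, (3,1):-1/XX/OO/OX/.X
[XX/OO/OX/X.] O move#3: (3,1):+0/XX/OO/OX/XO*
[XX/OO/OX/XO] end (terminal +0, X#4); searched XX/OO/.X/.. to 4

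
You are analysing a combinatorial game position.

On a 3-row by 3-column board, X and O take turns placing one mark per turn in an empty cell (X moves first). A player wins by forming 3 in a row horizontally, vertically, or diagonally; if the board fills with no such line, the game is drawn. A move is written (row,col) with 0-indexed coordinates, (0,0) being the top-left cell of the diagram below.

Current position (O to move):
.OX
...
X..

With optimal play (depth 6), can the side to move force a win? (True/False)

O winning at [.OX/.../X..]: False

ply 1, O at .OX/.../X.. | (0,0)=-1→OOX/.../X..; (1,0)=-1→.OX/O../X..; (1,1)=+0→.OX/.O./X..*; (1,2)=-1→.OX/..O/X..; (2,1)=-1→.OX/.../XO.; (2,2)=-1→.OX/.../X.O
ply 2, X at .OX/.O./X.. | (0,0)=-1→XOX/.O./X..; (1,0)=-1→.OX/XO./X..; (1,2)=-1→.OX/.OX/X..; (2,1)=+0→.OX/.O./XX.*; (2,2)=-1→.OX/.O./X.X
ply 3, O at .OX/.O./XX. | (0,0)=-1→OOX/.O./XX.; (1,0)=-1→.OX/OO./XX.; (1,2)=-1→.OX/.OO/XX.; (2,2)=+0→.OX/.O./XXO*
ply 4, X at .OX/.O./XXO | (0,0)=+0→XOX/.O./XXO*; (1,0)=-1→.OX/XO./XXO; (1,2)=-1→.OX/.OX/XXO
ply 5, O at XOX/.O./XXO | (1,0)=+0→XOX/OO./XXO*; (1,2)=-1→XOX/.OO/XXO
ply 6, X at XOX/OO./XXO | (1,2)=+0→XOX/OOX/XXO*
ply 7: XOX/OOX/XXO is terminal +0 (O); from .OX/.../X.. depth 6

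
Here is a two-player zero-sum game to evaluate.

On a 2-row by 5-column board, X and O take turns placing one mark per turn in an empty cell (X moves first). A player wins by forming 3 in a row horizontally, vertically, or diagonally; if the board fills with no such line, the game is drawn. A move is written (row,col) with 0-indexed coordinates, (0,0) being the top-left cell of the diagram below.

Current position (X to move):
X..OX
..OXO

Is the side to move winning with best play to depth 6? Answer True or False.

[X..OX/..OXO] X move#1: (0,1):+0/XX.OX/..OXO*, (0,2):+0/X.XOX/..OXO, (1,0):+0/X..OX/X.OXO, (1,1):+0/X..OX/.XOXO
[XX.OX/..OXO] O move#2: (0,2):+0/XXOOX/..OXO*, (1,0):-1/XX.OX/O.OXO, (1,1):-1/XX.OX/.OOXO
[XXOOX/..OXO] X move#3: (1,0):+0/XXOOX/X.OXO*, (1,1):+0/XXOOX/.XOXO
[XXOOX/X.OXO] O move#4: (1,1):+0/XXOOX/XOOXO*
[XXOOX/XOOXO] end (terminal +0, X#5); searched X..OX/..OXO to 6

X winning at [X..OX/..OXO]: False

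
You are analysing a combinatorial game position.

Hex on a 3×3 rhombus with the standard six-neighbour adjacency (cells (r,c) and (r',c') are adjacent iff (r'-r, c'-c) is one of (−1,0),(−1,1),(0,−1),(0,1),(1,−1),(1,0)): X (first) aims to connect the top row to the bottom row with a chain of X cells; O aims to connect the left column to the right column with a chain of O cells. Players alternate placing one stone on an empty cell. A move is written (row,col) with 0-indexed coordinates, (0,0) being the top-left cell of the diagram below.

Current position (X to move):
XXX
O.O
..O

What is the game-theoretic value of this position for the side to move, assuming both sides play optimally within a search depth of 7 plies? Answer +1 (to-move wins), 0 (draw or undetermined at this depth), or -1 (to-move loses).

ply 1, X at XXX/O.O/..O | (1,1)=+1→XXX/OXO/..O*; (2,0)=-1→XXX/O.O/X.O; (2,1)=-1→XXX/O.O/.XO
ply 2, O at XXX/OXO/..O | (2,0)=-1→XXX/OXO/O.O*; (2,1)=-1→XXX/OXO/.OO
ply 3, X at XXX/OXO/O.O | (2,1)=+1→XXX/OXO/OXO*
ply 4: XXX/OXO/OXO is terminal -1 (O); from XXX/O.O/..O depth 7

value(XXX/O.O/..O, X) = +1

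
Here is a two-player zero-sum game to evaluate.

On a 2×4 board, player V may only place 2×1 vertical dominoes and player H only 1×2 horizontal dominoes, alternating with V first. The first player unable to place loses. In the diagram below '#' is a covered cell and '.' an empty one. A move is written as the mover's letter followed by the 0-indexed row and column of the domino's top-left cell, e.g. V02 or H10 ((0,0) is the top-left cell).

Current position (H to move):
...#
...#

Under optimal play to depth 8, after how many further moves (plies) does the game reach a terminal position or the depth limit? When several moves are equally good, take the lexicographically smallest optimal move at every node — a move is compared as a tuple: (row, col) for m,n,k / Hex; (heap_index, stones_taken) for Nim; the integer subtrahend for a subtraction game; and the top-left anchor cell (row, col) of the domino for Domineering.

PV length from [...#/...#]: 3 plies

p1 H@[...#/...#]: H00[##.#/...#]+1* H01[.###/...#]+1 H10[...#/##.#]+1 H11[...#/.###]+1
p2 V@[##.#/...#]: V02[####/..##]-1*
p3 H@[####/..##]: H10[####/####]+1*
p4 V@[####/####] terminal -1; root [...#/...#] d8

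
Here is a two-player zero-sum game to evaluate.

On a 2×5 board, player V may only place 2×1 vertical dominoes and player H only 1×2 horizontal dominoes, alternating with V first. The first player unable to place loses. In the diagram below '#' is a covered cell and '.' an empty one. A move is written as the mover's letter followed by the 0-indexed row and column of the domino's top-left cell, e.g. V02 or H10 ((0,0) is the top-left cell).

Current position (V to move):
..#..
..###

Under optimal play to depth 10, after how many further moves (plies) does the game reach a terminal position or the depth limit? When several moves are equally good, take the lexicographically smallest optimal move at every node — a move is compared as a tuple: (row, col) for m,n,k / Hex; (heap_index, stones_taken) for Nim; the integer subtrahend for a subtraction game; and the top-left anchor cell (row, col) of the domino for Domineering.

PV length from [..#../..###]: 3 plies

ply 1, V at ..#../..### | V00=+1→#.#../#.###*; V01=+1→.##../.####
ply 2, H at #.#../#.### | H03=-1→#.###/#.###*
ply 3, V at #.###/#.### | V01=+1→#####/#####*
ply 4: #####/##### is terminal -1 (H); from ..#../..### depth 10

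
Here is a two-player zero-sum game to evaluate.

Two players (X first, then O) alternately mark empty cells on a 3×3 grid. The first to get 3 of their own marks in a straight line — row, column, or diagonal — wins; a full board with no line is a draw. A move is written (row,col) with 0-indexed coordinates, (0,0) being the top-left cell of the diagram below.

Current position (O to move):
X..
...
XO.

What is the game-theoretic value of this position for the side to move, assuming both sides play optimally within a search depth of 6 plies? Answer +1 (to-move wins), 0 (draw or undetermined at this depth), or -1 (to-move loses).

ply 1, O at X../.../XO. | (0,1)=-1→XO./.../XO.*; (0,2)=-1→X.O/.../XO.; (1,0)=-1→X../O../XO.; (1,1)=-1→X../.O./XO.; (1,2)=-1→X../..O/XO.; (2,2)=-1→X../.../XOO
ply 2, X at XO./.../XO. | (0,2)=-1→XOX/.../XO.; (1,0)=+1→XO./X../XO.*; (1,1)=+1→XO./.X./XO.; (1,2)=-1→XO./..X/XO.; (2,2)=-1→XO./.../XOX
ply 3: XO./X../XO. is terminal -1 (O); from X../.../XO. depth 6

value(X../.../XO., O) = -1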